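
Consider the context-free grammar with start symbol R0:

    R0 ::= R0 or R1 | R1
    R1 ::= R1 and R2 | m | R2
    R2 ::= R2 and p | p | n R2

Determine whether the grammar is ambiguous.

Ambiguous

Witness: p and p

Derivation 1: R0 ⇒ R1 ⇒ R1 and R2 ⇒ R2 and R2 ⇒ p and R2 ⇒ p and p
Derivation 2: R0 ⇒ R1 ⇒ R2 ⇒ R2 and p ⇒ p and p

Two distinct leftmost derivations for the same string.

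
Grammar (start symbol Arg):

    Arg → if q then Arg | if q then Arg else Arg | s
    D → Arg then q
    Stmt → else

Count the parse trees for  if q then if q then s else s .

Parse trees for if q then if q then s else s:
  [Arg if q then [Arg if q then [Arg s] else [Arg s]]]
  [Arg if q then [Arg if q then [Arg s]] else [Arg s]]

2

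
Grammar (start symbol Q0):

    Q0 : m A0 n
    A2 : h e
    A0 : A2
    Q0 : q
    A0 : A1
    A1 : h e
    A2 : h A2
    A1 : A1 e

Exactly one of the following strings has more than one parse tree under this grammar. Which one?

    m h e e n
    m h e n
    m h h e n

m h e e n: 1 tree
m h e n: 2 trees
m h h e n: 1 tree

m h e n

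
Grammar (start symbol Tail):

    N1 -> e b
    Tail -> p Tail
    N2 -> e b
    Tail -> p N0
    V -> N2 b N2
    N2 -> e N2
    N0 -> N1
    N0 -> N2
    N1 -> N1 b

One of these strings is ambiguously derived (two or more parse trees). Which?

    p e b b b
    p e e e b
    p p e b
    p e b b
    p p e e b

p p e b

p e b b b: 1 tree
p e e e b: 1 tree
p p e b: 2 trees
p e b b: 1 tree
p p e e b: 1 tree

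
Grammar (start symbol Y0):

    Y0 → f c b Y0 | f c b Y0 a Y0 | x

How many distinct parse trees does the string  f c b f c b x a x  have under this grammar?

Parse trees for f c b f c b x a x:
  [Y0 f c b [Y0 f c b [Y0 x] a [Y0 x]]]
  [Y0 f c b [Y0 f c b [Y0 x]] a [Y0 x]]

2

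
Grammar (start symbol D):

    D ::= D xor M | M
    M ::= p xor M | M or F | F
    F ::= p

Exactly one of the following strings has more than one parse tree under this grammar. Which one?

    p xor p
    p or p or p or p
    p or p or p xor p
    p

p xor p

p xor p: 2 trees
p or p or p or p: 1 tree
p or p or p xor p: 1 tree
p: 1 tree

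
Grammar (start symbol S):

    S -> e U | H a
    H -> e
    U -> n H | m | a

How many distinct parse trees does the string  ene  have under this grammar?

Parse trees for ene:
  [S e [U n [H e]]]

1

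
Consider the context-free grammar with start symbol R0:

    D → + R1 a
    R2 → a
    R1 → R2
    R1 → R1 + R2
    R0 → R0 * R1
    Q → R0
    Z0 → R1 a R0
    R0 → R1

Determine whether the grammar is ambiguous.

Unambiguous

(Z0, D, Q are unreachable from R0, so their rules don't affect L(R0).) The grammar is stratified — R0 handles '*' (left-recursive), R1 handles '+', R2 atoms. Each operator has a fixed associativity and precedence level, so every string has one parse.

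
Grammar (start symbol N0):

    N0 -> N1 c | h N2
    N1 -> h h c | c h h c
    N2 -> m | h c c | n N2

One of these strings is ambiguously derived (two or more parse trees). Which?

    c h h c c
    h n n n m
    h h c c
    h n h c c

h h c c

c h h c c: 1 tree
h n n n m: 1 tree
h h c c: 2 trees
h n h c c: 1 tree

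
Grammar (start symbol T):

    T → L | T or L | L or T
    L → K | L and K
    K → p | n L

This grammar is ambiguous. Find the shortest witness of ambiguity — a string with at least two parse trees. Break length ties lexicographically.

length 1: no string has ≥2 trees
length 2: no string has ≥2 trees
length 3: p or p has 2 parse trees

Two derivations of p or p:
  T ⇒ T or L ⇒ L or L ⇒ K or L ⇒ p or L ⇒ p or K ⇒ p or p
  T ⇒ L or T ⇒ K or T ⇒ p or T ⇒ p or L ⇒ p or K ⇒ p or p

p or p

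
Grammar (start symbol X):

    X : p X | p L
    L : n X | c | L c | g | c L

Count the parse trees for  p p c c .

Parse trees for p p c c:
  [X p [X p [L [L c] c]]]
  [X p [X p [L c [L c]]]]

2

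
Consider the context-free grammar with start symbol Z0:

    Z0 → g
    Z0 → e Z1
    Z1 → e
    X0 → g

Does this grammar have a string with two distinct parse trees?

Unambiguous

Only Z0, Z1 are reachable from Z0; ignoring the rest: Each reachable nonterminal has at most one production per leading terminal, and all productions are right-linear; the derivation is determined token-by-token.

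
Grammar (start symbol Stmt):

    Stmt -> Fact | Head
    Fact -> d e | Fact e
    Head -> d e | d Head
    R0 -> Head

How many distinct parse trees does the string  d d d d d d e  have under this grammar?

1

Parse trees for d d d d d d e:
  [Stmt [Head d [Head d [Head d [Head d [Head d [Head d e]]]]]]]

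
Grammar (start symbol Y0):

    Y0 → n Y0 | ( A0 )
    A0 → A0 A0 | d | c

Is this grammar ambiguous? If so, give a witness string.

Witness: ( c c c )

Derivation 1: Y0 ⇒ ( A0 ) ⇒ ( A0 A0 ) ⇒ ( A0 A0 A0 ) ⇒ ( c A0 A0 ) ⇒ ( c c A0 ) ⇒ ( c c c )
Derivation 2: Y0 ⇒ ( A0 ) ⇒ ( A0 A0 ) ⇒ ( c A0 ) ⇒ ( c A0 A0 ) ⇒ ( c c A0 ) ⇒ ( c c c )

Two distinct leftmost derivations for the same string.

Ambiguous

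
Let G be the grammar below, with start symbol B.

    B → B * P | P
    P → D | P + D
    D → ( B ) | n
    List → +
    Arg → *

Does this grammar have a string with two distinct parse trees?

Unambiguous

(List, Arg are unreachable from B, so their rules don't affect L(B).) The grammar is stratified — B handles '*' (left-recursive), P handles '+', D atoms. Each operator has a fixed associativity and precedence level, so every string has one parse.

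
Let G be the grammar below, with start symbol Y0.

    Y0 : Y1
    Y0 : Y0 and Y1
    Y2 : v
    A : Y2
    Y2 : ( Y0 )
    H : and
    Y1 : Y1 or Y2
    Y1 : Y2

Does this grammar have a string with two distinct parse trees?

(A, H are unreachable from Y0, so their rules don't affect L(Y0).) Y0 → Y0 and Y1 | Y1  ;  Y1 → Y1 or Y2 | Y2  — a left-associative chain with Y2 at the bottom. Each string factors uniquely by precedence.

Unambiguous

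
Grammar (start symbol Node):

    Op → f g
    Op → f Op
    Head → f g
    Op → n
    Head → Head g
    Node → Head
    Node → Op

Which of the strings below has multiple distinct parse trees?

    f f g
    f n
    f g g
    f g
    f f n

f f g: 1 tree
f n: 1 tree
f g g: 1 tree
f g: 2 trees
f f n: 1 tree

f g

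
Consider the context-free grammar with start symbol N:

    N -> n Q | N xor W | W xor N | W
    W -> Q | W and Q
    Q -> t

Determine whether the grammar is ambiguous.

Ambiguous

Witness: t xor t

Derivation 1: N ⇒ N xor W ⇒ W xor W ⇒ Q xor W ⇒ t xor W ⇒ t xor Q ⇒ t xor t
Derivation 2: N ⇒ W xor N ⇒ Q xor N ⇒ t xor N ⇒ t xor W ⇒ t xor Q ⇒ t xor t

Two distinct leftmost derivations for the same string.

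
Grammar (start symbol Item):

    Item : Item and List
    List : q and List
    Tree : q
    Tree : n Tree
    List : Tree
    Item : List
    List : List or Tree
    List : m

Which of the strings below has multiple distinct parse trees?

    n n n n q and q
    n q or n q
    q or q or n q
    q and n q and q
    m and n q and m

n n n n q and q: 1 tree
n q or n q: 1 tree
q or q or n q: 1 tree
q and n q and q: 2 trees
m and n q and m: 1 tree

q and n q and q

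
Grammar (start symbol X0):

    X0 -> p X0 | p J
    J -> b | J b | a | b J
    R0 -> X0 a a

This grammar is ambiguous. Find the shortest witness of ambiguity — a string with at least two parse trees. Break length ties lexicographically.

length 2: no string has ≥2 trees
length 3: p b b has 2 parse trees

Two derivations of p b b:
  X0 ⇒ p J ⇒ p J b ⇒ p b b
  X0 ⇒ p J ⇒ p b J ⇒ p b b

p b b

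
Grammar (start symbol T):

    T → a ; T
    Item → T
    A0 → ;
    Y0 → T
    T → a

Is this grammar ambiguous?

Only T is reachable from T; ignoring the rest: The reachable grammar is A → atom sep A | atom. Each atom is followed by either the separator (recurse) or end-of-string (stop) — no choice point.

Unambiguous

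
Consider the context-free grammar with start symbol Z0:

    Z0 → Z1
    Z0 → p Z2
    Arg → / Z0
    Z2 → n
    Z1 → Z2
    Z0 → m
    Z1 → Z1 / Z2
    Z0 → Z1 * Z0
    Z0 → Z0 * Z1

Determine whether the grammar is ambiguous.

Ambiguous

Witness: n * n

Derivation 1: Z0 ⇒ Z1 * Z0 ⇒ Z2 * Z0 ⇒ n * Z0 ⇒ n * Z1 ⇒ n * Z2 ⇒ n * n
Derivation 2: Z0 ⇒ Z0 * Z1 ⇒ Z1 * Z1 ⇒ Z2 * Z1 ⇒ n * Z1 ⇒ n * Z2 ⇒ n * n

Two distinct leftmost derivations for the same string.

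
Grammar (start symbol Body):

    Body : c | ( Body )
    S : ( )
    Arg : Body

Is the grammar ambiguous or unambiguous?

Only Body is reachable from Body; ignoring the rest: L(Body) is { openⁿ atom closeⁿ : n ≥ 0 }. The bracket depth fixes n, and the derivation is forced at every step.

Unambiguous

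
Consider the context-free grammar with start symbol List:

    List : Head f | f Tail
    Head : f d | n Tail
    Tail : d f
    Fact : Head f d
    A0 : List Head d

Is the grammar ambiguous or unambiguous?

Witness: f d f

Derivation 1: List ⇒ Head f ⇒ f d f
Derivation 2: List ⇒ f Tail ⇒ f d f

Two distinct leftmost derivations for the same string.

Ambiguous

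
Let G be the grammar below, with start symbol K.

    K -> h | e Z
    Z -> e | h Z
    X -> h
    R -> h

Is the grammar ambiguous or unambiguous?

Unambiguous

(X, R are unreachable from K, so their rules don't affect L(K).) Restricted to the reachable nonterminals, every rule has the form A → t or A → t B, and no two rules for the same A share a first terminal. The grammar encodes a DFA — one run per string.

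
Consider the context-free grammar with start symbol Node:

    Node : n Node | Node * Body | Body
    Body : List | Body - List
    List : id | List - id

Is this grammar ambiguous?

Witness: id - id

Derivation 1: Node ⇒ Body ⇒ List ⇒ List - id ⇒ id - id
Derivation 2: Node ⇒ Body ⇒ Body - List ⇒ List - List ⇒ id - List ⇒ id - id

Two distinct leftmost derivations for the same string.

Ambiguous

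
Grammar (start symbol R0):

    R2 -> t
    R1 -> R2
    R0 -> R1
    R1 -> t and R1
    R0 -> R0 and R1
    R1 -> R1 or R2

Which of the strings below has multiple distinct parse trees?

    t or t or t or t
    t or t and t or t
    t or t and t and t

t or t and t and t

t or t or t or t: 1 tree
t or t and t or t: 1 tree
t or t and t and t: 2 trees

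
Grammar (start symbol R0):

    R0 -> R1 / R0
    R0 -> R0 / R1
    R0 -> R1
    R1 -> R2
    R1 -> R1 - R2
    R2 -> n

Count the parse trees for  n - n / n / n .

4

Parse trees for n - n / n / n:
  [R0 [R1 [R1 [R2 n]] - [R2 n]] / [R0 [R1 [R2 n]] / [R0 [R1 [R2 n]]]]]
  [R0 [R1 [R1 [R2 n]] - [R2 n]] / [R0 [R0 [R1 [R2 n]]] / [R1 [R2 n]]]]
  [R0 [R0 [R1 [R1 [R2 n]] - [R2 n]] / [R0 [R1 [R2 n]]]] / [R1 [R2 n]]]
  [R0 [R0 [R0 [R1 [R1 [R2 n]] - [R2 n]]] / [R1 [R2 n]]] / [R1 [R2 n]]]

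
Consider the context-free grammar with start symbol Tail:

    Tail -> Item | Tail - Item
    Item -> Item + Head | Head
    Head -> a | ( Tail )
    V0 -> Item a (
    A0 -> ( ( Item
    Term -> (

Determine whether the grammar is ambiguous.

Unambiguous

Only Tail, Item, Head are reachable from Tail; ignoring the rest: Tail → Tail - Item | Item  ;  Item → Item + Head | Head  — a left-associative chain with Head at the bottom. Each string factors uniquely by precedence.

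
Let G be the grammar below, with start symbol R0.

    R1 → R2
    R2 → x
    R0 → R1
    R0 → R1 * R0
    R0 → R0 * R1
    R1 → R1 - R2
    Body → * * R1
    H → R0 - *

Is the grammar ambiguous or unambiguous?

Ambiguous

Witness: x * x

Derivation 1: R0 ⇒ R1 * R0 ⇒ R2 * R0 ⇒ x * R0 ⇒ x * R1 ⇒ x * R2 ⇒ x * x
Derivation 2: R0 ⇒ R0 * R1 ⇒ R1 * R1 ⇒ R2 * R1 ⇒ x * R1 ⇒ x * R2 ⇒ x * x

Two distinct leftmost derivations for the same string.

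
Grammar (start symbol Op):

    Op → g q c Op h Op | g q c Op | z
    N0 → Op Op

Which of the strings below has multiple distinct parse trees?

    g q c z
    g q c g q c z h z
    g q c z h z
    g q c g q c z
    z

g q c g q c z h z

g q c z: 1 tree
g q c g q c z h z: 2 trees
g q c z h z: 1 tree
g q c g q c z: 1 tree
z: 1 tree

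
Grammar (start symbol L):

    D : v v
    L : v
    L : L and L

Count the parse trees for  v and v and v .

Parse trees for v and v and v:
  [L [L v] and [L [L v] and [L v]]]
  [L [L [L v] and [L v]] and [L v]]

2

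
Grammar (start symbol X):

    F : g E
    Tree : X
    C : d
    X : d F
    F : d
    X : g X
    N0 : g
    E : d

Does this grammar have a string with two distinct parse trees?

Unambiguous

Only X, F, E are reachable from X; ignoring the rest: The reachable rules are right-linear with at most one rule per (nonterminal, next-terminal) pair. Each input token forces the next rule, so parsing is deterministic.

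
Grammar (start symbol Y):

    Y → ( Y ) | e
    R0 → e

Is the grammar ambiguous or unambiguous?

Unambiguous

(R0 is unreachable from Y, so its rules don't affect L(Y).) L(Y) is { openⁿ atom closeⁿ : n ≥ 0 }. The bracket depth fixes n, and the derivation is forced at every step.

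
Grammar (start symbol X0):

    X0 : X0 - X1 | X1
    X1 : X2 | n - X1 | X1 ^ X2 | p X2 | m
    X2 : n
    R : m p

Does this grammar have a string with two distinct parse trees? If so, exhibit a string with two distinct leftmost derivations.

Ambiguous

Witness: n - m

Derivation 1: X0 ⇒ X0 - X1 ⇒ X1 - X1 ⇒ X2 - X1 ⇒ n - X1 ⇒ n - m
Derivation 2: X0 ⇒ X1 ⇒ n - X1 ⇒ n - m

Two distinct leftmost derivations for the same string.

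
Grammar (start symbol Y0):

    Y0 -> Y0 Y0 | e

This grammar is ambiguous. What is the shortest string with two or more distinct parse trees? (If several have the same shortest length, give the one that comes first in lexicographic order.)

length 1: no string has ≥2 trees
length 2: no string has ≥2 trees
length 3: e e e has 2 parse trees

Two derivations of e e e:
  Y0 ⇒ Y0 Y0 ⇒ Y0 Y0 Y0 ⇒ e Y0 Y0 ⇒ e e Y0 ⇒ e e e
  Y0 ⇒ Y0 Y0 ⇒ e Y0 ⇒ e Y0 Y0 ⇒ e e Y0 ⇒ e e e

e e e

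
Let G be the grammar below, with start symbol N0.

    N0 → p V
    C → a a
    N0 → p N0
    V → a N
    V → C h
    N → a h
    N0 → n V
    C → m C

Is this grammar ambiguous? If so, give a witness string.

Ambiguous

Witness: n a a h

Derivation 1: N0 ⇒ n V ⇒ n a N ⇒ n a a h
Derivation 2: N0 ⇒ n V ⇒ n C h ⇒ n a a h

Two distinct leftmost derivations for the same string.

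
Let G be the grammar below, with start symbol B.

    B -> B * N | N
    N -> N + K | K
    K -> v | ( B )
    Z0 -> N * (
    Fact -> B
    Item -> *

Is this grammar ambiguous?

(Z0, Fact, Item are unreachable from B, so their rules don't affect L(B).) This is a standard precedence ladder (B over N over K), with each level left-recursive on its own operator ('*' at B, '+' at N). That structure is LR(1), hence unambiguous.

Unambiguous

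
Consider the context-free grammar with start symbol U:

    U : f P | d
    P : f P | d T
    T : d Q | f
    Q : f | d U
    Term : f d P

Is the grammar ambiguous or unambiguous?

Unambiguous

(Term is unreachable from U, so its rules don't affect L(U).) Restricted to the reachable nonterminals, every rule has the form A → t or A → t B, and no two rules for the same A share a first terminal. The grammar encodes a DFA — one run per string.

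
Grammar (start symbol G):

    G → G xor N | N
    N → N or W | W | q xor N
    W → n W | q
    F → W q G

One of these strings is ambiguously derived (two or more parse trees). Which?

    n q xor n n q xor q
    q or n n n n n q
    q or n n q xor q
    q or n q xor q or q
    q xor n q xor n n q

n q xor n n q xor q: 1 tree
q or n n n n n q: 1 tree
q or n n q xor q: 1 tree
q or n q xor q or q: 1 tree
q xor n q xor n n q: 2 trees

q xor n q xor n n q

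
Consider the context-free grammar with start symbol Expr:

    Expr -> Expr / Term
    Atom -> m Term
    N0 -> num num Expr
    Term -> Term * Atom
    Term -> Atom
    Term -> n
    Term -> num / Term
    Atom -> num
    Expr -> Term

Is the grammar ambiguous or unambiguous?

Witness: num / n

Derivation 1: Expr ⇒ Expr / Term ⇒ Term / Term ⇒ Atom / Term ⇒ num / Term ⇒ num / n
Derivation 2: Expr ⇒ Term ⇒ num / Term ⇒ num / n

Two distinct leftmost derivations for the same string.

Ambiguous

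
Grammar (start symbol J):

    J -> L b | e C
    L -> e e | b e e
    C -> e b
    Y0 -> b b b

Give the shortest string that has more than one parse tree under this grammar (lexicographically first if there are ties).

length 3: e e b has 2 parse trees

Two derivations of e e b:
  J ⇒ L b ⇒ e e b
  J ⇒ e C ⇒ e e b

e e b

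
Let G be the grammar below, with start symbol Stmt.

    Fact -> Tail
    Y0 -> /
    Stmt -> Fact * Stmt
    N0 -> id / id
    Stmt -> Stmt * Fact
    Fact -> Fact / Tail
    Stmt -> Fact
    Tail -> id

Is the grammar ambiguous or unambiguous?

Ambiguous

Witness: id * id

Derivation 1: Stmt ⇒ Fact * Stmt ⇒ Tail * Stmt ⇒ id * Stmt ⇒ id * Fact ⇒ id * Tail ⇒ id * id
Derivation 2: Stmt ⇒ Stmt * Fact ⇒ Fact * Fact ⇒ Tail * Fact ⇒ id * Fact ⇒ id * Tail ⇒ id * id

Two distinct leftmost derivations for the same string.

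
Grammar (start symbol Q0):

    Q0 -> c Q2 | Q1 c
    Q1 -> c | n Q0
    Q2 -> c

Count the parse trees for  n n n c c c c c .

2

Parse trees for n n n c c c c c:
  [Q0 [Q1 n [Q0 [Q1 n [Q0 [Q1 n [Q0 c [Q2 c]]] c]] c]] c]
  [Q0 [Q1 n [Q0 [Q1 n [Q0 [Q1 n [Q0 [Q1 c] c]] c]] c]] c]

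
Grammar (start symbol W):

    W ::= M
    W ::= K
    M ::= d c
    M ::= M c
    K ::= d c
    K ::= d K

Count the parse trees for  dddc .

1

Parse trees for dddc:
  [W [K d [K d [K d c]]]]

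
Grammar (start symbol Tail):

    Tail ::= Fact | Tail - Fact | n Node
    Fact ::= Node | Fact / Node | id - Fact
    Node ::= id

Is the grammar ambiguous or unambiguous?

Witness: id - id

Derivation 1: Tail ⇒ Fact ⇒ id - Fact ⇒ id - Node ⇒ id - id
Derivation 2: Tail ⇒ Tail - Fact ⇒ Fact - Fact ⇒ Node - Fact ⇒ id - Fact ⇒ id - Node ⇒ id - id

Two distinct leftmost derivations for the same string.

Ambiguous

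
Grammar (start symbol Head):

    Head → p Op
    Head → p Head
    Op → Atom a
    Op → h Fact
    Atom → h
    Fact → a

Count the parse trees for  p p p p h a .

2

Parse trees for p p p p h a:
  [Head p [Head p [Head p [Head p [Op [Atom h] a]]]]]
  [Head p [Head p [Head p [Head p [Op h [Fact a]]]]]]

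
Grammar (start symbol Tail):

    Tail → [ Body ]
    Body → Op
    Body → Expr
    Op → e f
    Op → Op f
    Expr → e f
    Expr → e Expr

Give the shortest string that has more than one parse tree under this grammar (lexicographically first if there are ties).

length 4: [ e f ] has 2 parse trees

Two derivations of [ e f ]:
  Tail ⇒ [ Body ] ⇒ [ Op ] ⇒ [ e f ]
  Tail ⇒ [ Body ] ⇒ [ Expr ] ⇒ [ e f ]

[ e f ]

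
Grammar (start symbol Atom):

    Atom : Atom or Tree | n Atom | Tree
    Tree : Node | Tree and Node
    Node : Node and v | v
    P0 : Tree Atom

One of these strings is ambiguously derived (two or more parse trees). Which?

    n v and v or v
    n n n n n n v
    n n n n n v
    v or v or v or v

n v and v or v

n v and v or v: 4 trees
n n n n n n v: 1 tree
n n n n n v: 1 tree
v or v or v or v: 1 tree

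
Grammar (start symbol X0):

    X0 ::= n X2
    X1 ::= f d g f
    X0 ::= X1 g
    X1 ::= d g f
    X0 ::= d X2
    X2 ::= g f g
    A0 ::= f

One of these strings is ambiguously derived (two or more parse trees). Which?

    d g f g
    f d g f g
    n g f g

d g f g

d g f g: 2 trees
f d g f g: 1 tree
n g f g: 1 tree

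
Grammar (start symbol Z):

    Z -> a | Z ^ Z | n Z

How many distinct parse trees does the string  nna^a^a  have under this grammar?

9

Parse trees for nna^a^a (showing first 6 of 9):
  [Z [Z n [Z n [Z a]]] ^ [Z [Z a] ^ [Z a]]]
  [Z [Z [Z n [Z n [Z a]]] ^ [Z a]] ^ [Z a]]
  [Z [Z n [Z [Z n [Z a]] ^ [Z a]]] ^ [Z a]]
  [Z [Z n [Z n [Z [Z a] ^ [Z a]]]] ^ [Z a]]
  [Z n [Z [Z n [Z a]] ^ [Z [Z a] ^ [Z a]]]]
  [Z n [Z [Z [Z n [Z a]] ^ [Z a]] ^ [Z a]]]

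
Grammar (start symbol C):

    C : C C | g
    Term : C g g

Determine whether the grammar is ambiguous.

Ambiguous

Witness: g g g

Derivation 1: C ⇒ C C ⇒ C C C ⇒ g C C ⇒ g g C ⇒ g g g
Derivation 2: C ⇒ C C ⇒ g C ⇒ g C C ⇒ g g C ⇒ g g g

Two distinct leftmost derivations for the same string.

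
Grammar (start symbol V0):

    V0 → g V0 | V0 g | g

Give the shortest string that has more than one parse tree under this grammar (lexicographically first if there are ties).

length 1: no string has ≥2 trees
length 2: g g has 2 parse trees

Two derivations of g g:
  V0 ⇒ g V0 ⇒ g g
  V0 ⇒ V0 g ⇒ g g

g g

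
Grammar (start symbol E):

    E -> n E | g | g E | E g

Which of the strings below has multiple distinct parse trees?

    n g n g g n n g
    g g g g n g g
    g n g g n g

n g n g g n n g: 1 tree
g g g g n g g: 7 trees
g n g g n g: 1 tree

g g g g n g g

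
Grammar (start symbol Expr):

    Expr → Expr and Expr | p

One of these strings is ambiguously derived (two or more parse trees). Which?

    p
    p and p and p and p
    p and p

p: 1 tree
p and p and p and p: 5 trees
p and p: 1 tree

p and p and p and p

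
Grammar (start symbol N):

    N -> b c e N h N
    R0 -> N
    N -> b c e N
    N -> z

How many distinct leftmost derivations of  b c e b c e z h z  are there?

Parse trees for b c e b c e z h z:
  [N b c e [N b c e [N z]] h [N z]]
  [N b c e [N b c e [N z] h [N z]]]

2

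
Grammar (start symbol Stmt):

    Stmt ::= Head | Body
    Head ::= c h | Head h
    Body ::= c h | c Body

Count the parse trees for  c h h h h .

Parse trees for c h h h h:
  [Stmt [Head [Head [Head [Head c h] h] h] h]]

1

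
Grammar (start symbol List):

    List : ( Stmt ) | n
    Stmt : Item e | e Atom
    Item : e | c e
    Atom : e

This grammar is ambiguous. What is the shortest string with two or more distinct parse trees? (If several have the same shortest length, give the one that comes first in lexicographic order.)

length 1: no string has ≥2 trees
length 4: ( e e ) has 2 parse trees

Two derivations of ( e e ):
  List ⇒ ( Stmt ) ⇒ ( Item e ) ⇒ ( e e )
  List ⇒ ( Stmt ) ⇒ ( e Atom ) ⇒ ( e e )

( e e )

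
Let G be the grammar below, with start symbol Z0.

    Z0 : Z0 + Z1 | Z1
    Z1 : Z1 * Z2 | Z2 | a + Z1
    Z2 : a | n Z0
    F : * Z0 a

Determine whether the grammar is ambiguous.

Ambiguous

Witness: a + a

Derivation 1: Z0 ⇒ Z0 + Z1 ⇒ Z1 + Z1 ⇒ Z2 + Z1 ⇒ a + Z1 ⇒ a + Z2 ⇒ a + a
Derivation 2: Z0 ⇒ Z1 ⇒ a + Z1 ⇒ a + Z2 ⇒ a + a

Two distinct leftmost derivations for the same string.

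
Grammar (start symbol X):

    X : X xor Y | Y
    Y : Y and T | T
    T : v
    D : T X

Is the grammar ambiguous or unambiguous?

Unambiguous

(D is unreachable from X, so its rules don't affect L(X).) This is a standard precedence ladder (X over Y over T), with each level left-recursive on its own operator ('xor' at X, 'and' at Y). That structure is LR(1), hence unambiguous.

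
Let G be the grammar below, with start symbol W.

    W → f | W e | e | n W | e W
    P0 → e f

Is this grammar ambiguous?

Ambiguous

Witness: e e

Derivation 1: W ⇒ W e ⇒ e e
Derivation 2: W ⇒ e W ⇒ e e

Two distinct leftmost derivations for the same string.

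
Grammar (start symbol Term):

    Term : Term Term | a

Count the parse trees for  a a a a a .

14

Parse trees for a a a a a (showing first 6 of 14):
  [Term [Term a] [Term [Term a] [Term [Term a] [Term [Term a] [Term a]]]]]
  [Term [Term a] [Term [Term a] [Term [Term [Term a] [Term a]] [Term a]]]]
  [Term [Term a] [Term [Term [Term a] [Term a]] [Term [Term a] [Term a]]]]
  [Term [Term a] [Term [Term [Term a] [Term [Term a] [Term a]]] [Term a]]]
  [Term [Term a] [Term [Term [Term [Term a] [Term a]] [Term a]] [Term a]]]
  [Term [Term [Term a] [Term a]] [Term [Term a] [Term [Term a] [Term a]]]]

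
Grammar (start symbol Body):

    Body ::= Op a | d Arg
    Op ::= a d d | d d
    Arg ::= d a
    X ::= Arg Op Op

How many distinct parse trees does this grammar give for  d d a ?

2

Parse trees for d d a:
  [Body [Op d d] a]
  [Body d [Arg d a]]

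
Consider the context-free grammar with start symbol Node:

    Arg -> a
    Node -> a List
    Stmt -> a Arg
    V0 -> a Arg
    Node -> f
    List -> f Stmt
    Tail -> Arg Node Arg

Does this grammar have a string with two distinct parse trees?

Unambiguous

Only Node, List, Stmt, Arg are reachable from Node; ignoring the rest: Restricted to the reachable nonterminals, every rule has the form A → t or A → t B, and no two rules for the same A share a first terminal. The grammar encodes a DFA — one run per string.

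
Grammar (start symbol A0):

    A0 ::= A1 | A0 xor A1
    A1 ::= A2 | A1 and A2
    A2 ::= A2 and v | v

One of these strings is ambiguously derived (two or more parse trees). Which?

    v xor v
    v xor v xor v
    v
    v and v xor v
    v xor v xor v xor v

v and v xor v

v xor v: 1 tree
v xor v xor v: 1 tree
v: 1 tree
v and v xor v: 2 trees
v xor v xor v xor v: 1 tree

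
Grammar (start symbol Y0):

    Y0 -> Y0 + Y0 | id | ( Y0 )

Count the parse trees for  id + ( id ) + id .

2

Parse trees for id + ( id ) + id:
  [Y0 [Y0 id] + [Y0 [Y0 ( [Y0 id] )] + [Y0 id]]]
  [Y0 [Y0 [Y0 id] + [Y0 ( [Y0 id] )]] + [Y0 id]]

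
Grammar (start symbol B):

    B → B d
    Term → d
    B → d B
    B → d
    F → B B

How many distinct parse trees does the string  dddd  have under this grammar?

8

Parse trees for dddd:
  [B [B [B [B d] d] d] d]
  [B [B [B d [B d]] d] d]
  [B [B d [B [B d] d]] d]
  [B [B d [B d [B d]]] d]
  [B d [B [B [B d] d] d]]
  [B d [B [B d [B d]] d]]
  [B d [B d [B [B d] d]]]
  [B d [B d [B d [B d]]]]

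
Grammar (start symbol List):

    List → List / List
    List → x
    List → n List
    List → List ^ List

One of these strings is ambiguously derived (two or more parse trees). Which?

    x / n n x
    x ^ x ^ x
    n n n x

x ^ x ^ x

x / n n x: 1 tree
x ^ x ^ x: 2 trees
n n n x: 1 tree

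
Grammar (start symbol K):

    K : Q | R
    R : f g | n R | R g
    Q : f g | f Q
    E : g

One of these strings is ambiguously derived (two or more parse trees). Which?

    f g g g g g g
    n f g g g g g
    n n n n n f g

n f g g g g g

f g g g g g g: 1 tree
n f g g g g g: 5 trees
n n n n n f g: 1 tree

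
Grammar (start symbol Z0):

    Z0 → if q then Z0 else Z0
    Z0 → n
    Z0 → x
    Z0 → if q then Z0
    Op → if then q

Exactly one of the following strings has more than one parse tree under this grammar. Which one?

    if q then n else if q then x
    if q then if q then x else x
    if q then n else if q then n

if q then if q then x else x

if q then n else if q then x: 1 tree
if q then if q then x else x: 2 trees
if q then n else if q then n: 1 tree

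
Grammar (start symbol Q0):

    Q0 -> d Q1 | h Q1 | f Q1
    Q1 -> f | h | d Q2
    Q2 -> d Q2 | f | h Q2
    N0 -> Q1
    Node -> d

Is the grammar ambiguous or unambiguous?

(N0, Node are unreachable from Q0, so their rules don't affect L(Q0).) Each reachable nonterminal has at most one production per leading terminal, and all productions are right-linear; the derivation is determined token-by-token.

Unambiguous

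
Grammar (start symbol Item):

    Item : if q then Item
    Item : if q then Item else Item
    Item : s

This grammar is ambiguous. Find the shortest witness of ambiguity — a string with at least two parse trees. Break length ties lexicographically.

length 1: no string has ≥2 trees
length 4: no string has ≥2 trees
length 6: no string has ≥2 trees
length 7: no string has ≥2 trees
length 9: if q then if q then s else s has 2 parse trees

Two derivations of if q then if q then s else s:
  Item ⇒ if q then Item ⇒ if q then if q then Item else Item ⇒ if q then if q then s else Item ⇒ if q then if q then s else s
  Item ⇒ if q then Item else Item ⇒ if q then if q then Item else Item ⇒ if q then if q then s else Item ⇒ if q then if q then s else s

if q then if q then s else s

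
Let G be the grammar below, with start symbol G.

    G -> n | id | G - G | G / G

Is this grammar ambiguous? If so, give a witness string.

Witness: id - id - id

Derivation 1: G ⇒ G - G ⇒ id - G ⇒ id - G - G ⇒ id - id - G ⇒ id - id - id
Derivation 2: G ⇒ G - G ⇒ G - G - G ⇒ id - G - G ⇒ id - id - G ⇒ id - id - id

Two distinct leftmost derivations for the same string.

Ambiguous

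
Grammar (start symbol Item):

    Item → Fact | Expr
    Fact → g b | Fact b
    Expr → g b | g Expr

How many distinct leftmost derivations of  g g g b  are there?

Parse trees for g g g b:
  [Item [Expr g [Expr g [Expr g b]]]]

1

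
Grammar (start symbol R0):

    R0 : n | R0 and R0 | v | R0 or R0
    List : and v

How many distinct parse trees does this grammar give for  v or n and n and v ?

Parse trees for v or n and n and v:
  [R0 [R0 [R0 v] or [R0 n]] and [R0 [R0 n] and [R0 v]]]
  [R0 [R0 [R0 [R0 v] or [R0 n]] and [R0 n]] and [R0 v]]
  [R0 [R0 [R0 v] or [R0 [R0 n] and [R0 n]]] and [R0 v]]
  [R0 [R0 v] or [R0 [R0 n] and [R0 [R0 n] and [R0 v]]]]
  [R0 [R0 v] or [R0 [R0 [R0 n] and [R0 n]] and [R0 v]]]

5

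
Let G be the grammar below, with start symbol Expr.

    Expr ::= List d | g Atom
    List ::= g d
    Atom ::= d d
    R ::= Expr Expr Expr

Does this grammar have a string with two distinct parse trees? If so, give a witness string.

Witness: g d d

Derivation 1: Expr ⇒ List d ⇒ g d d
Derivation 2: Expr ⇒ g Atom ⇒ g d d

Two distinct leftmost derivations for the same string.

Ambiguous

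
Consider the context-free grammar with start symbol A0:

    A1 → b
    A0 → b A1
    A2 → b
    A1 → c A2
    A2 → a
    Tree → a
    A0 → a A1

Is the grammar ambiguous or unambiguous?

(Tree is unreachable from A0, so its rules don't affect L(A0).) Restricted to the reachable nonterminals, every rule has the form A → t or A → t B, and no two rules for the same A share a first terminal. The grammar encodes a DFA — one run per string.

Unambiguous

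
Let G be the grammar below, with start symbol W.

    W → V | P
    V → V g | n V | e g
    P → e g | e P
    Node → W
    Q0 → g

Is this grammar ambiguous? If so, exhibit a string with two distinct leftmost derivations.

Ambiguous

Witness: e g

Derivation 1: W ⇒ V ⇒ e g
Derivation 2: W ⇒ P ⇒ e g

Two distinct leftmost derivations for the same string.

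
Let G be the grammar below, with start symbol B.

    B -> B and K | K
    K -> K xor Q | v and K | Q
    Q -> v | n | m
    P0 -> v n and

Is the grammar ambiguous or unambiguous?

Witness: v and m

Derivation 1: B ⇒ B and K ⇒ K and K ⇒ Q and K ⇒ v and K ⇒ v and Q ⇒ v and m
Derivation 2: B ⇒ K ⇒ v and K ⇒ v and Q ⇒ v and m

Two distinct leftmost derivations for the same string.

Ambiguous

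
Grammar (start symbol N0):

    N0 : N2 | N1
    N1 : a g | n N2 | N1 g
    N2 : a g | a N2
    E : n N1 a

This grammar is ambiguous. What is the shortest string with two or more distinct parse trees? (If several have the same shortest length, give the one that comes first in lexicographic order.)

a g

length 2: a g has 2 parse trees

Two derivations of a g:
  N0 ⇒ N2 ⇒ a g
  N0 ⇒ N1 ⇒ a g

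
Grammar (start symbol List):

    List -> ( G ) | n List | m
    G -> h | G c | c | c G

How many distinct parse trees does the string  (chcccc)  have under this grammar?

Parse trees for (chcccc):
  [List ( [G [G [G [G [G c [G h]] c] c] c] c] )]
  [List ( [G [G [G [G c [G [G h] c]] c] c] c] )]
  [List ( [G [G [G c [G [G [G h] c] c]] c] c] )]
  [List ( [G [G c [G [G [G [G h] c] c] c]] c] )]
  [List ( [G c [G [G [G [G [G h] c] c] c] c]] )]

5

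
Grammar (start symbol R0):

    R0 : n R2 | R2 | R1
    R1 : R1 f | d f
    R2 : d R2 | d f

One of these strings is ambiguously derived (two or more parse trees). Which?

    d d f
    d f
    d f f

d d f: 1 tree
d f: 2 trees
d f f: 1 tree

d f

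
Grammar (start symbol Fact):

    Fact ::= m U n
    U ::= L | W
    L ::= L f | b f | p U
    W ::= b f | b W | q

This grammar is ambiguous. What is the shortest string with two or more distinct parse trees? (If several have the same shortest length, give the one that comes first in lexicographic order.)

m b f n

length 3: no string has ≥2 trees
length 4: m b f n has 2 parse trees

Two derivations of m b f n:
  Fact ⇒ m U n ⇒ m L n ⇒ m b f n
  Fact ⇒ m U n ⇒ m W n ⇒ m b f n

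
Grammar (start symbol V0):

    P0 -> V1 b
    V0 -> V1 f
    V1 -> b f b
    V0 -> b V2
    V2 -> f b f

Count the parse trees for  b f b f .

2

Parse trees for b f b f:
  [V0 [V1 b f b] f]
  [V0 b [V2 f b f]]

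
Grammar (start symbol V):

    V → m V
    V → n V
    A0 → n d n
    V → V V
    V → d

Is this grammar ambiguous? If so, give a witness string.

Ambiguous

Witness: d d d

Derivation 1: V ⇒ V V ⇒ V V V ⇒ d V V ⇒ d d V ⇒ d d d
Derivation 2: V ⇒ V V ⇒ d V ⇒ d V V ⇒ d d V ⇒ d d d

Two distinct leftmost derivations for the same string.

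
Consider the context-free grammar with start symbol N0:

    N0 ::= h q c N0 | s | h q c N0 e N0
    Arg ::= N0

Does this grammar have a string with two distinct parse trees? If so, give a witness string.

Witness: h q c h q c s e s

Derivation 1: N0 ⇒ h q c N0 ⇒ h q c h q c N0 e N0 ⇒ h q c h q c s e N0 ⇒ h q c h q c s e s
Derivation 2: N0 ⇒ h q c N0 e N0 ⇒ h q c h q c N0 e N0 ⇒ h q c h q c s e N0 ⇒ h q c h q c s e s

Two distinct leftmost derivations for the same string.

Ambiguous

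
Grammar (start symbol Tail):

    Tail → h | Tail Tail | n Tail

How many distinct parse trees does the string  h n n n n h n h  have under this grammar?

6

Parse trees for h n n n n h n h:
  [Tail [Tail h] [Tail [Tail n [Tail n [Tail n [Tail n [Tail h]]]]] [Tail n [Tail h]]]]
  [Tail [Tail h] [Tail n [Tail [Tail n [Tail n [Tail n [Tail h]]]] [Tail n [Tail h]]]]]
  [Tail [Tail h] [Tail n [Tail n [Tail [Tail n [Tail n [Tail h]]] [Tail n [Tail h]]]]]]
  [Tail [Tail h] [Tail n [Tail n [Tail n [Tail [Tail n [Tail h]] [Tail n [Tail h]]]]]]]
  [Tail [Tail h] [Tail n [Tail n [Tail n [Tail n [Tail [Tail h] [Tail n [Tail h]]]]]]]]
  [Tail [Tail [Tail h] [Tail n [Tail n [Tail n [Tail n [Tail h]]]]]] [Tail n [Tail h]]]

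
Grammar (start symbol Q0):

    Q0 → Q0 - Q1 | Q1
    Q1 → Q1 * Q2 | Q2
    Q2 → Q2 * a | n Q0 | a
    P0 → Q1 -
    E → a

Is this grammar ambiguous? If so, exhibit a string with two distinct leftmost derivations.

Ambiguous

Witness: a * a

Derivation 1: Q0 ⇒ Q1 ⇒ Q1 * Q2 ⇒ Q2 * Q2 ⇒ a * Q2 ⇒ a * a
Derivation 2: Q0 ⇒ Q1 ⇒ Q2 ⇒ Q2 * a ⇒ a * a

Two distinct leftmost derivations for the same string.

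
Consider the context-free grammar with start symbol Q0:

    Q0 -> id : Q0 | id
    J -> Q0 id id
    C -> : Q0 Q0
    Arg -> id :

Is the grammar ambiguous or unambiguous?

Only Q0 is reachable from Q0; ignoring the rest: The reachable grammar is A → atom sep A | atom. Each atom is followed by either the separator (recurse) or end-of-string (stop) — no choice point.

Unambiguous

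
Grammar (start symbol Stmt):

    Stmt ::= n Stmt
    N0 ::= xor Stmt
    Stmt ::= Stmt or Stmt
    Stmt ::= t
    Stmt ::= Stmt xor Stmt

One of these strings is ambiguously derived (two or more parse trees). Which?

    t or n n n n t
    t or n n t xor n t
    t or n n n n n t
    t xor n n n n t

t or n n t xor n t

t or n n n n t: 1 tree
t or n n t xor n t: 4 trees
t or n n n n n t: 1 tree
t xor n n n n t: 1 tree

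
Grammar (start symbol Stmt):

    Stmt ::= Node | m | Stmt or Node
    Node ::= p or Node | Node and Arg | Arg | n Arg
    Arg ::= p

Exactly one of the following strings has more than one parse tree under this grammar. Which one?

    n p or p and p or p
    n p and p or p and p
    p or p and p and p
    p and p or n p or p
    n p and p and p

n p or p and p or p: 1 tree
n p and p or p and p: 1 tree
p or p and p and p: 4 trees
p and p or n p or p: 1 tree
n p and p and p: 1 tree

p or p and p and p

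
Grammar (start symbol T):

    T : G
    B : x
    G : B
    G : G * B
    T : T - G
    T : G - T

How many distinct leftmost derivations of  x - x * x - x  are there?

4

Parse trees for x - x * x - x:
  [T [T [T [G [B x]]] - [G [G [B x]] * [B x]]] - [G [B x]]]
  [T [T [G [B x]] - [T [G [G [B x]] * [B x]]]] - [G [B x]]]
  [T [G [B x]] - [T [T [G [G [B x]] * [B x]]] - [G [B x]]]]
  [T [G [B x]] - [T [G [G [B x]] * [B x]] - [T [G [B x]]]]]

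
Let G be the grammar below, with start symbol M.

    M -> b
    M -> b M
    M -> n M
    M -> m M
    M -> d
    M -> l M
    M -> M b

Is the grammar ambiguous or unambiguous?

Ambiguous

Witness: b b

Derivation 1: M ⇒ b M ⇒ b b
Derivation 2: M ⇒ M b ⇒ b b

Two distinct leftmost derivations for the same string.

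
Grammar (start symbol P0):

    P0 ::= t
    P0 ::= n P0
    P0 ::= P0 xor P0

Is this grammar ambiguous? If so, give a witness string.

Witness: n t xor t

Derivation 1: P0 ⇒ n P0 ⇒ n P0 xor P0 ⇒ n t xor P0 ⇒ n t xor t
Derivation 2: P0 ⇒ P0 xor P0 ⇒ n P0 xor P0 ⇒ n t xor P0 ⇒ n t xor t

Two distinct leftmost derivations for the same string.

Ambiguous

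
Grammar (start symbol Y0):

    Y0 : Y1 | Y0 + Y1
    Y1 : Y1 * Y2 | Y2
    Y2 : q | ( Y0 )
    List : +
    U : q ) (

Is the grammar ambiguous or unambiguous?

Only Y0, Y1, Y2 are reachable from Y0; ignoring the rest: Y0 → Y0 + Y1 | Y1  ;  Y1 → Y1 * Y2 | Y2  — a left-associative chain with Y2 at the bottom. Each string factors uniquely by precedence.

Unambiguous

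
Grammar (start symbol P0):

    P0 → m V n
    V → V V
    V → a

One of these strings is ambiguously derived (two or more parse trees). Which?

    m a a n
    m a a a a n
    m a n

m a a n: 1 tree
m a a a a n: 5 trees
m a n: 1 tree

m a a a a n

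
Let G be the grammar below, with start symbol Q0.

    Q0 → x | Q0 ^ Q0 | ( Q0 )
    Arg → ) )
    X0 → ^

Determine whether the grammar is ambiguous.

Witness: x ^ x ^ x

Derivation 1: Q0 ⇒ Q0 ^ Q0 ⇒ x ^ Q0 ⇒ x ^ Q0 ^ Q0 ⇒ x ^ x ^ Q0 ⇒ x ^ x ^ x
Derivation 2: Q0 ⇒ Q0 ^ Q0 ⇒ Q0 ^ Q0 ^ Q0 ⇒ x ^ Q0 ^ Q0 ⇒ x ^ x ^ Q0 ⇒ x ^ x ^ x

Two distinct leftmost derivations for the same string.

Ambiguous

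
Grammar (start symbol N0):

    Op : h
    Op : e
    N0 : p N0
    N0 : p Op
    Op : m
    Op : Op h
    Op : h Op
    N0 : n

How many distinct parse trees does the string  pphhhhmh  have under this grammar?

5

Parse trees for pphhhhmh:
  [N0 p [N0 p [Op [Op h [Op h [Op h [Op h [Op m]]]]] h]]]
  [N0 p [N0 p [Op h [Op [Op h [Op h [Op h [Op m]]]] h]]]]
  [N0 p [N0 p [Op h [Op h [Op [Op h [Op h [Op m]]] h]]]]]
  [N0 p [N0 p [Op h [Op h [Op h [Op [Op h [Op m]] h]]]]]]
  [N0 p [N0 p [Op h [Op h [Op h [Op h [Op [Op m] h]]]]]]]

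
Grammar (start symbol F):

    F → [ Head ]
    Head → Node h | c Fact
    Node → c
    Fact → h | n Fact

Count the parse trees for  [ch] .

Parse trees for [ch]:
  [F [ [Head [Node c] h] ]]
  [F [ [Head c [Fact h]] ]]

2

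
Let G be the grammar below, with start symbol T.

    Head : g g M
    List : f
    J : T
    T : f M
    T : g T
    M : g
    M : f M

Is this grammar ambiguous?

Unambiguous

(J, List, Head are unreachable from T, so their rules don't affect L(T).) Restricted to the reachable nonterminals, every rule has the form A → t or A → t B, and no two rules for the same A share a first terminal. The grammar encodes a DFA — one run per string.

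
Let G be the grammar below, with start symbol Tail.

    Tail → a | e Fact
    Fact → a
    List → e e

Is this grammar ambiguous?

Unambiguous

(List is unreachable from Tail, so its rules don't affect L(Tail).) Each reachable nonterminal has at most one production per leading terminal, and all productions are right-linear; the derivation is determined token-by-token.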